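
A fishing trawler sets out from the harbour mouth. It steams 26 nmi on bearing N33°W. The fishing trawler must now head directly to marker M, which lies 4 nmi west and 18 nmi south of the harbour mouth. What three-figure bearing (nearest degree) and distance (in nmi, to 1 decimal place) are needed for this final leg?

Leg 1 (N33°W, 26 nmi): east 26 sin 327° = -14.16, north 26 cos 327° = 21.81
Current position: (-14.16, 21.81). Target: (-4, -18). Remaining: Δeast = 10.16, Δnorth = -39.81.
Bearing = atan2(10.16, -39.81) mod 360° = 165.68°; distance = √((10.16)² + (-39.81)²) = 41.082 nmi.

166°, 41.1 nmi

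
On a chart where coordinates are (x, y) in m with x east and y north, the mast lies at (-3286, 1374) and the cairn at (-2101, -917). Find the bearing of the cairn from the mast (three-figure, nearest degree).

Δeast = -2101 − -3286 = 1185.00; Δnorth = -917 − 1374 = -2291.00.
Bearing = atan2(Δeast, Δnorth) mod 360° = 152.65° ≈ 153°.

153°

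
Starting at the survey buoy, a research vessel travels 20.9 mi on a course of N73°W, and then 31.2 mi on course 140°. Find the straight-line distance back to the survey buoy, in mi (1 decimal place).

17.8 mi

Leg 1 (N73°W, 20.9 mi): east 20.9 sin 287° = -19.99, north 20.9 cos 287° = 6.11
Leg 2 (140°, 31.2 mi): east 31.2 sin 140° = 20.05, north 31.2 cos 140° = -23.90
Net: 0.07 east, -17.79 north. Distance = √((0.07)² + (-17.79)²) = 17.790 mi.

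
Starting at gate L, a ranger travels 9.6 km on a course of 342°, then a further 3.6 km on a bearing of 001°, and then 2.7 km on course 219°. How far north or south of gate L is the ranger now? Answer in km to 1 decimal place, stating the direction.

Leg 1 (342°, 9.6 km): east 9.6 sin 342° = -2.97, north 9.6 cos 342° = 9.13
Leg 2 (001°, 3.6 km): east 3.6 sin 1° = 0.06, north 3.6 cos 1° = 3.60
Leg 3 (219°, 2.7 km): east 2.7 sin 219° = -1.70, north 2.7 cos 219° = -2.10
Net north component: 10.63 km.

10.6 km north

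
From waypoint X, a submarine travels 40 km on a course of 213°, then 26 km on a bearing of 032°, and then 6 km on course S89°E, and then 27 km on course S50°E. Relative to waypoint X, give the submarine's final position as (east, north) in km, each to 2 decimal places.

(18.67, -28.96)

Leg 1 (213°, 40 km): east 40 sin 213° = -21.79, north 40 cos 213° = -33.55
Leg 2 (032°, 26 km): east 26 sin 32° = 13.78, north 26 cos 32° = 22.05
Leg 3 (S89°E, 6 km): east 6 sin 91° = 6.00, north 6 cos 91° = -0.10
Leg 4 (S50°E, 27 km): east 27 sin 130° = 20.68, north 27 cos 130° = -17.36
Summing: 18.67 km east, -28.96 km north → (18.67, -28.96).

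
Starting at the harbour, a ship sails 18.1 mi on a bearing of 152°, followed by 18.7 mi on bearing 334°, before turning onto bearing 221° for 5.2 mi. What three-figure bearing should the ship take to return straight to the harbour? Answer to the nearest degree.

Leg 1 (152°, 18.1 mi): east 18.1 sin 152° = 8.50, north 18.1 cos 152° = -15.98
Leg 2 (334°, 18.7 mi): east 18.7 sin 334° = -8.20, north 18.7 cos 334° = 16.81
Leg 3 (221°, 5.2 mi): east 5.2 sin 221° = -3.41, north 5.2 cos 221° = -3.92
Net displacement: -3.11 east, -3.10 north. Direction back to start is (3.11, 3.10): bearing = atan2(3.11, 3.10) mod 360° = 45.12° ≈ 045°.

045°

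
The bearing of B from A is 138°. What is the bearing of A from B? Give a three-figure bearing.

318°

Back-bearing = 138° + 180° = 318°.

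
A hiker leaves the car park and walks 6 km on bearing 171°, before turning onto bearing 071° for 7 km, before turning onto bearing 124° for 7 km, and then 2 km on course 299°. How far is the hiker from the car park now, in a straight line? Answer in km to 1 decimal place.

13.4 km

Leg 1 (171°, 6 km): east 6 sin 171° = 0.94, north 6 cos 171° = -5.93
Leg 2 (071°, 7 km): east 7 sin 71° = 6.62, north 7 cos 71° = 2.28
Leg 3 (124°, 7 km): east 7 sin 124° = 5.80, north 7 cos 124° = -3.91
Leg 4 (299°, 2 km): east 2 sin 299° = -1.75, north 2 cos 299° = 0.97
Net: 11.61 east, -6.59 north. Distance = √((11.61)² + (-6.59)²) = 13.352 km.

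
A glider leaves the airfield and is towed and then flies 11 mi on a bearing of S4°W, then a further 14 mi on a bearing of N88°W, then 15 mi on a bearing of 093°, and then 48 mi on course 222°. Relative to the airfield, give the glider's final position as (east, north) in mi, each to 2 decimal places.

Leg 1 (S4°W, 11 mi): east 11 sin 184° = -0.77, north 11 cos 184° = -10.97
Leg 2 (N88°W, 14 mi): east 14 sin 272° = -13.99, north 14 cos 272° = 0.49
Leg 3 (093°, 15 mi): east 15 sin 93° = 14.98, north 15 cos 93° = -0.79
Leg 4 (222°, 48 mi): east 48 sin 222° = -32.12, north 48 cos 222° = -35.67
Summing: -31.90 mi east, -46.94 mi north → (-31.90, -46.94).

(-31.90, -46.94)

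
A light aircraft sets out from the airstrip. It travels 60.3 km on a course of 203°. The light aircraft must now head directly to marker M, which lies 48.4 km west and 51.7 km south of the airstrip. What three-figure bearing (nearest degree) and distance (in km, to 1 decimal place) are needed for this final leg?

Leg 1 (203°, 60.3 km): east 60.3 sin 203° = -23.56, north 60.3 cos 203° = -55.51
Current position: (-23.56, -55.51). Target: (-48.4, -51.7). Remaining: Δeast = -24.84, Δnorth = 3.81.
Bearing = atan2(-24.84, 3.81) mod 360° = 278.71°; distance = √((-24.84)² + (3.81)²) = 25.129 km.

279°, 25.1 km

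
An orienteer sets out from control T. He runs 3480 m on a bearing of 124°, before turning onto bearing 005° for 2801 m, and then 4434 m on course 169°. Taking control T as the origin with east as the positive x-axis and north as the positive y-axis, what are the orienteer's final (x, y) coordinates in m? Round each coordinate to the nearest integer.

(3975, -3508)

Leg 1 (124°, 3480 m): east 3480 sin 124° = 2885.05, north 3480 cos 124° = -1945.99
Leg 2 (005°, 2801 m): east 2801 sin 5° = 244.12, north 2801 cos 5° = 2790.34
Leg 3 (169°, 4434 m): east 4434 sin 169° = 846.05, north 4434 cos 169° = -4352.53
Summing: 3975.22 m east, -3508.18 m north → (3975, -3508).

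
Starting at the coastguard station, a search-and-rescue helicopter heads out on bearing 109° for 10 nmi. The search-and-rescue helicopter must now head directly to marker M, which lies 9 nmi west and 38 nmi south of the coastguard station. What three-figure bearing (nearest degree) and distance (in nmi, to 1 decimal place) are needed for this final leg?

Leg 1 (109°, 10 nmi): east 10 sin 109° = 9.46, north 10 cos 109° = -3.26
Current position: (9.46, -3.26). Target: (-9, -38). Remaining: Δeast = -18.46, Δnorth = -34.74.
Bearing = atan2(-18.46, -34.74) mod 360° = 207.98°; distance = √((-18.46)² + (-34.74)²) = 39.342 nmi.

208°, 39.3 nmi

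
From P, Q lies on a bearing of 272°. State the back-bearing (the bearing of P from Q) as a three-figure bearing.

Back-bearing = 272° − 180° = 092°.

092°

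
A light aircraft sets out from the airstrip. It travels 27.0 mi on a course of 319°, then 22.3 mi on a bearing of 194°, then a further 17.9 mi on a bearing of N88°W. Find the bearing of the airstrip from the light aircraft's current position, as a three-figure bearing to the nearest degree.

089°

Leg 1 (319°, 27.0 mi): east 27.0 sin 319° = -17.71, north 27.0 cos 319° = 20.38
Leg 2 (194°, 22.3 mi): east 22.3 sin 194° = -5.39, north 22.3 cos 194° = -21.64
Leg 3 (N88°W, 17.9 mi): east 17.9 sin 272° = -17.89, north 17.9 cos 272° = 0.62
Net displacement: -41.00 east, -0.64 north. Direction back to start is (41.00, 0.64): bearing = atan2(41.00, 0.64) mod 360° = 89.11° ≈ 089°.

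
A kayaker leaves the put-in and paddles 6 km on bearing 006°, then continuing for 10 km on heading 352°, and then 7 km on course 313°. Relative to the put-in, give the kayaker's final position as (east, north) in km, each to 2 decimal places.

Leg 1 (006°, 6 km): east 6 sin 6° = 0.63, north 6 cos 6° = 5.97
Leg 2 (352°, 10 km): east 10 sin 352° = -1.39, north 10 cos 352° = 9.90
Leg 3 (313°, 7 km): east 7 sin 313° = -5.12, north 7 cos 313° = 4.77
Summing: -5.88 km east, 20.64 km north → (-5.88, 20.64).

(-5.88, 20.64)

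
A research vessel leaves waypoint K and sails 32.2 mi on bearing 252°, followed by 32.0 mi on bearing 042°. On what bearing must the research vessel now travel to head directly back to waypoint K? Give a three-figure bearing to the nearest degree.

Leg 1 (252°, 32.2 mi): east 32.2 sin 252° = -30.62, north 32.2 cos 252° = -9.95
Leg 2 (042°, 32.0 mi): east 32.0 sin 42° = 21.41, north 32.0 cos 42° = 23.78
Net displacement: -9.21 east, 13.83 north. Direction back to start is (9.21, -13.83): bearing = atan2(9.21, -13.83) mod 360° = 146.33° ≈ 146°.

146°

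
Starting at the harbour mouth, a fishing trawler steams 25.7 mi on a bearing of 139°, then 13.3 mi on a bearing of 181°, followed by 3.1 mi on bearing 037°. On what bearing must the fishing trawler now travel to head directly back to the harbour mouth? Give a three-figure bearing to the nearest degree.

Leg 1 (139°, 25.7 mi): east 25.7 sin 139° = 16.86, north 25.7 cos 139° = -19.40
Leg 2 (181°, 13.3 mi): east 13.3 sin 181° = -0.23, north 13.3 cos 181° = -13.30
Leg 3 (037°, 3.1 mi): east 3.1 sin 37° = 1.87, north 3.1 cos 37° = 2.48
Net displacement: 18.49 east, -30.22 north. Direction back to start is (-18.49, 30.22): bearing = atan2(-18.49, 30.22) mod 360° = 328.53° ≈ 329°.

329°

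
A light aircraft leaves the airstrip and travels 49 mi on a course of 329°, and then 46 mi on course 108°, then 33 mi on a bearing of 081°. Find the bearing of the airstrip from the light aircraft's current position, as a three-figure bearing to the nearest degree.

237°

Leg 1 (329°, 49 mi): east 49 sin 329° = -25.24, north 49 cos 329° = 42.00
Leg 2 (108°, 46 mi): east 46 sin 108° = 43.75, north 46 cos 108° = -14.21
Leg 3 (081°, 33 mi): east 33 sin 81° = 32.59, north 33 cos 81° = 5.16
Net displacement: 51.11 east, 32.95 north. Direction back to start is (-51.11, -32.95): bearing = atan2(-51.11, -32.95) mod 360° = 237.19° ≈ 237°.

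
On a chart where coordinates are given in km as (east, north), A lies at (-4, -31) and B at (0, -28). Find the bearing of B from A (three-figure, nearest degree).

Δeast = 0 − -4 = 4.00; Δnorth = -28 − -31 = 3.00.
Bearing = atan2(Δeast, Δnorth) mod 360° = 53.13° ≈ 053°.

053°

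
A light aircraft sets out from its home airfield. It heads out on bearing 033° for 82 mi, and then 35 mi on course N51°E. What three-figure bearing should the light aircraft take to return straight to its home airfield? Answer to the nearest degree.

Leg 1 (033°, 82 mi): east 82 sin 33° = 44.66, north 82 cos 33° = 68.77
Leg 2 (N51°E, 35 mi): east 35 sin 51° = 27.20, north 35 cos 51° = 22.03
Net displacement: 71.86 east, 90.80 north. Direction back to start is (-71.86, -90.80): bearing = atan2(-71.86, -90.80) mod 360° = 218.36° ≈ 218°.

218°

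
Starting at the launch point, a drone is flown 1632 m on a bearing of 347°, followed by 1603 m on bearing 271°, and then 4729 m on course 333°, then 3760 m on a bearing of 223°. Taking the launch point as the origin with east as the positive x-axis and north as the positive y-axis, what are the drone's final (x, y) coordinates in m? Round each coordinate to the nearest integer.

Leg 1 (347°, 1632 m): east 1632 sin 347° = -367.12, north 1632 cos 347° = 1590.17
Leg 2 (271°, 1603 m): east 1603 sin 271° = -1602.76, north 1603 cos 271° = 27.98
Leg 3 (333°, 4729 m): east 4729 sin 333° = -2146.92, north 4729 cos 333° = 4213.57
Leg 4 (223°, 3760 m): east 3760 sin 223° = -2564.31, north 3760 cos 223° = -2749.89
Summing: -6681.11 m east, 3081.83 m north → (-6681, 3082).

(-6681, 3082)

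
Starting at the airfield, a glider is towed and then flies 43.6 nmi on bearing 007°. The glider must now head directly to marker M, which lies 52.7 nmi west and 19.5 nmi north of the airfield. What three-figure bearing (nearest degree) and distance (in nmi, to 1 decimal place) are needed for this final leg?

Leg 1 (007°, 43.6 nmi): east 43.6 sin 7° = 5.31, north 43.6 cos 7° = 43.28
Current position: (5.31, 43.28). Target: (-52.7, 19.5). Remaining: Δeast = -58.01, Δnorth = -23.78.
Bearing = atan2(-58.01, -23.78) mod 360° = 247.72°; distance = √((-58.01)² + (-23.78)²) = 62.696 nmi.

248°, 62.7 nmi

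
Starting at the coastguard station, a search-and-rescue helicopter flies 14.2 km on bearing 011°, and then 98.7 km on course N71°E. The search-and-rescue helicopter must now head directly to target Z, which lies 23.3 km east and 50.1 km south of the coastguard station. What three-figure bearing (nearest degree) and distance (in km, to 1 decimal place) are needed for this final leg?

217°, 120.6 km

Leg 1 (011°, 14.2 km): east 14.2 sin 11° = 2.71, north 14.2 cos 11° = 13.94
Leg 2 (N71°E, 98.7 km): east 98.7 sin 71° = 93.32, north 98.7 cos 71° = 32.13
Current position: (96.03, 46.07). Target: (23.3, -50.1). Remaining: Δeast = -72.73, Δnorth = -96.17.
Bearing = atan2(-72.73, -96.17) mod 360° = 217.10°; distance = √((-72.73)² + (-96.17)²) = 120.578 km.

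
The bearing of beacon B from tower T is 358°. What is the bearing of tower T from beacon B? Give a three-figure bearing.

Back-bearing = 358° − 180° = 178°.

178°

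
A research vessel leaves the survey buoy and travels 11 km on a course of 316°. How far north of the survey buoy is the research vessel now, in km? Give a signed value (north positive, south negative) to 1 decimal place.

Leg 1 (316°, 11 km): east 11 sin 316° = -7.64, north 11 cos 316° = 7.91
Net north component: 7.91 km.

7.9 km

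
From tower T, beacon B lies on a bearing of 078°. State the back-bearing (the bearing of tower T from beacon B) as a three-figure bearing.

258°

Back-bearing = 078° + 180° = 258°.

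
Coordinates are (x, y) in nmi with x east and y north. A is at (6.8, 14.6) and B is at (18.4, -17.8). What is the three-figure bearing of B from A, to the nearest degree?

Δeast = 18.4 − 6.8 = 11.60; Δnorth = -17.8 − 14.6 = -32.40.
Bearing = atan2(Δeast, Δnorth) mod 360° = 160.30° ≈ 160°.

160°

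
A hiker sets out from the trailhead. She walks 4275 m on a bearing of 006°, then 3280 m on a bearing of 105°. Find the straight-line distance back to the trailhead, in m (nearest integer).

Leg 1 (006°, 4275 m): east 4275 sin 6° = 446.86, north 4275 cos 6° = 4251.58
Leg 2 (105°, 3280 m): east 3280 sin 105° = 3168.24, north 3280 cos 105° = -848.93
Net: 3615.10 east, 3402.65 north. Distance = √((3615.10)² + (3402.65)²) = 4964.572 m.

4965 m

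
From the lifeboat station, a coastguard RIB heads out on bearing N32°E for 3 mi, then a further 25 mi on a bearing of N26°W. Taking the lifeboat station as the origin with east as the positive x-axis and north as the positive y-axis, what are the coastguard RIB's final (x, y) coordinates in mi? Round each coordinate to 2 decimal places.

Leg 1 (N32°E, 3 mi): east 3 sin 32° = 1.59, north 3 cos 32° = 2.54
Leg 2 (N26°W, 25 mi): east 25 sin 334° = -10.96, north 25 cos 334° = 22.47
Summing: -9.37 mi east, 25.01 mi north → (-9.37, 25.01).

(-9.37, 25.01)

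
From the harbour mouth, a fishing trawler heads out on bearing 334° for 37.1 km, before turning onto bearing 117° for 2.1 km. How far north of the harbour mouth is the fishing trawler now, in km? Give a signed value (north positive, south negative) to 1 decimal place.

32.4 km

Leg 1 (334°, 37.1 km): east 37.1 sin 334° = -16.26, north 37.1 cos 334° = 33.35
Leg 2 (117°, 2.1 km): east 2.1 sin 117° = 1.87, north 2.1 cos 117° = -0.95
Net north component: 32.39 km.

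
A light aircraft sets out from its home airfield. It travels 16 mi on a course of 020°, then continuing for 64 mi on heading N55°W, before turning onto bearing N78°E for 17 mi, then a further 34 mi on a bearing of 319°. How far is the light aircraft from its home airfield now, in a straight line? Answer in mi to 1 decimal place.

Leg 1 (020°, 16 mi): east 16 sin 20° = 5.47, north 16 cos 20° = 15.04
Leg 2 (N55°W, 64 mi): east 64 sin 305° = -52.43, north 64 cos 305° = 36.71
Leg 3 (N78°E, 17 mi): east 17 sin 78° = 16.63, north 17 cos 78° = 3.53
Leg 4 (319°, 34 mi): east 34 sin 319° = -22.31, north 34 cos 319° = 25.66
Net: -52.63 east, 80.94 north. Distance = √((-52.63)² + (80.94)²) = 96.546 mi.

96.5 mi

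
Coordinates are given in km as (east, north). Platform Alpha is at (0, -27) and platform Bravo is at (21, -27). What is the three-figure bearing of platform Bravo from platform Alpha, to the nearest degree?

090°

Δeast = 21 − 0 = 21.00; Δnorth = -27 − -27 = 0.00.
Bearing = atan2(Δeast, Δnorth) mod 360° = 90.00° ≈ 090°.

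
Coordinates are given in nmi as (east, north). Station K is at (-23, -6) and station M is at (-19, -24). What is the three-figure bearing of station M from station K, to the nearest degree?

167°

Δeast = -19 − -23 = 4.00; Δnorth = -24 − -6 = -18.00.
Bearing = atan2(Δeast, Δnorth) mod 360° = 167.47° ≈ 167°.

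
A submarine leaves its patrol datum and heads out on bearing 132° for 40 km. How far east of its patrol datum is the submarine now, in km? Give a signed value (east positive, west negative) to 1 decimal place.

Leg 1 (132°, 40 km): east 40 sin 132° = 29.73, north 40 cos 132° = -26.77
Net east component: 29.73 km.

29.7 km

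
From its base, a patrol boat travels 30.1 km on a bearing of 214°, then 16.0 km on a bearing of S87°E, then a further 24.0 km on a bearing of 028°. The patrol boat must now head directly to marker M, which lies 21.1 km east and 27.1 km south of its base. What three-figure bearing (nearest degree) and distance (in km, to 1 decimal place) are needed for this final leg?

155°, 24.9 km

Leg 1 (214°, 30.1 km): east 30.1 sin 214° = -16.83, north 30.1 cos 214° = -24.95
Leg 2 (S87°E, 16.0 km): east 16.0 sin 93° = 15.98, north 16.0 cos 93° = -0.84
Leg 3 (028°, 24.0 km): east 24.0 sin 28° = 11.27, north 24.0 cos 28° = 21.19
Current position: (10.41, -4.60). Target: (21.1, -27.1). Remaining: Δeast = 10.69, Δnorth = -22.50.
Bearing = atan2(10.69, -22.50) mod 360° = 154.59°; distance = √((10.69)² + (-22.50)²) = 24.908 km.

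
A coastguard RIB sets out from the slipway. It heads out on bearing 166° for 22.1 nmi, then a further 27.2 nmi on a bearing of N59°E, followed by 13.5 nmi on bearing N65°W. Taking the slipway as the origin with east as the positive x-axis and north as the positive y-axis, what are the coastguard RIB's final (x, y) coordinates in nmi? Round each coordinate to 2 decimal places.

Leg 1 (166°, 22.1 nmi): east 22.1 sin 166° = 5.35, north 22.1 cos 166° = -21.44
Leg 2 (N59°E, 27.2 nmi): east 27.2 sin 59° = 23.31, north 27.2 cos 59° = 14.01
Leg 3 (N65°W, 13.5 nmi): east 13.5 sin 295° = -12.24, north 13.5 cos 295° = 5.71
Summing: 16.43 nmi east, -1.73 nmi north → (16.43, -1.73).

(16.43, -1.73)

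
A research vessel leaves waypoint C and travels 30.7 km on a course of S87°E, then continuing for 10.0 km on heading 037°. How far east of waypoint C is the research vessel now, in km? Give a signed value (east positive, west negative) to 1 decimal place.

36.7 km

Leg 1 (S87°E, 30.7 km): east 30.7 sin 93° = 30.66, north 30.7 cos 93° = -1.61
Leg 2 (037°, 10.0 km): east 10.0 sin 37° = 6.02, north 10.0 cos 37° = 7.99
Net east component: 36.68 km.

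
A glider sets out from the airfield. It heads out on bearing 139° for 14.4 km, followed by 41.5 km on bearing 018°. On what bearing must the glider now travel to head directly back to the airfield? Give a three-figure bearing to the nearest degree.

Leg 1 (139°, 14.4 km): east 14.4 sin 139° = 9.45, north 14.4 cos 139° = -10.87
Leg 2 (018°, 41.5 km): east 41.5 sin 18° = 12.82, north 41.5 cos 18° = 39.47
Net displacement: 22.27 east, 28.60 north. Direction back to start is (-22.27, -28.60): bearing = atan2(-22.27, -28.60) mod 360° = 217.91° ≈ 218°.

218°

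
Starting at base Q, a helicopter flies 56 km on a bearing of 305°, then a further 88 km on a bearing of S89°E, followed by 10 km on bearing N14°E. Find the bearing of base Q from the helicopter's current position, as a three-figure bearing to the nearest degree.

228°

Leg 1 (305°, 56 km): east 56 sin 305° = -45.87, north 56 cos 305° = 32.12
Leg 2 (S89°E, 88 km): east 88 sin 91° = 87.99, north 88 cos 91° = -1.54
Leg 3 (N14°E, 10 km): east 10 sin 14° = 2.42, north 10 cos 14° = 9.70
Net displacement: 44.53 east, 40.29 north. Direction back to start is (-44.53, -40.29): bearing = atan2(-44.53, -40.29) mod 360° = 227.87° ≈ 228°.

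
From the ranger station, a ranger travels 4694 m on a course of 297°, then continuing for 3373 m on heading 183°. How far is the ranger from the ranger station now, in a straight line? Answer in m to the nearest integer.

4531 m

Leg 1 (297°, 4694 m): east 4694 sin 297° = -4182.38, north 4694 cos 297° = 2131.03
Leg 2 (183°, 3373 m): east 3373 sin 183° = -176.53, north 3373 cos 183° = -3368.38
Net: -4358.91 east, -1237.35 north. Distance = √((-4358.91)² + (-1237.35)²) = 4531.132 m.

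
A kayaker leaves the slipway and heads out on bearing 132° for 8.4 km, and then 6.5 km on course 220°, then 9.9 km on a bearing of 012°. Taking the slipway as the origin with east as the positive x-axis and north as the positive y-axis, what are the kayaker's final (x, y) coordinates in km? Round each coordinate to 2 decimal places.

(4.12, -0.92)

Leg 1 (132°, 8.4 km): east 8.4 sin 132° = 6.24, north 8.4 cos 132° = -5.62
Leg 2 (220°, 6.5 km): east 6.5 sin 220° = -4.18, north 6.5 cos 220° = -4.98
Leg 3 (012°, 9.9 km): east 9.9 sin 12° = 2.06, north 9.9 cos 12° = 9.68
Summing: 4.12 km east, -0.92 km north → (4.12, -0.92).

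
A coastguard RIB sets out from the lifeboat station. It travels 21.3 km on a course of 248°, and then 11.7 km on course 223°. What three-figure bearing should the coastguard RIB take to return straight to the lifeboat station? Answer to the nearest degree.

059°

Leg 1 (248°, 21.3 km): east 21.3 sin 248° = -19.75, north 21.3 cos 248° = -7.98
Leg 2 (223°, 11.7 km): east 11.7 sin 223° = -7.98, north 11.7 cos 223° = -8.56
Net displacement: -27.73 east, -16.54 north. Direction back to start is (27.73, 16.54): bearing = atan2(27.73, 16.54) mod 360° = 59.19° ≈ 059°.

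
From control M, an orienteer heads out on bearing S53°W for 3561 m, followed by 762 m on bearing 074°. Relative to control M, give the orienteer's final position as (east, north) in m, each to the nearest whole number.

(-2111, -1933)

Leg 1 (S53°W, 3561 m): east 3561 sin 233° = -2843.94, north 3561 cos 233° = -2143.06
Leg 2 (074°, 762 m): east 762 sin 74° = 732.48, north 762 cos 74° = 210.04
Summing: -2111.46 m east, -1933.03 m north → (-2111, -1933).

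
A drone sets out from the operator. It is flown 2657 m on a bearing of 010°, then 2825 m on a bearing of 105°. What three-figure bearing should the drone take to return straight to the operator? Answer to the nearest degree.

Leg 1 (010°, 2657 m): east 2657 sin 10° = 461.38, north 2657 cos 10° = 2616.63
Leg 2 (105°, 2825 m): east 2825 sin 105° = 2728.74, north 2825 cos 105° = -731.16
Net displacement: 3190.12 east, 1885.47 north. Direction back to start is (-3190.12, -1885.47): bearing = atan2(-3190.12, -1885.47) mod 360° = 239.42° ≈ 239°.

239°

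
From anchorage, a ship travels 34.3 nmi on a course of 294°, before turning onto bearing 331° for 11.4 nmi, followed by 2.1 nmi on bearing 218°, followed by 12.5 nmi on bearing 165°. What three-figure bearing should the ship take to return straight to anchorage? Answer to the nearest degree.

Leg 1 (294°, 34.3 nmi): east 34.3 sin 294° = -31.33, north 34.3 cos 294° = 13.95
Leg 2 (331°, 11.4 nmi): east 11.4 sin 331° = -5.53, north 11.4 cos 331° = 9.97
Leg 3 (218°, 2.1 nmi): east 2.1 sin 218° = -1.29, north 2.1 cos 218° = -1.65
Leg 4 (165°, 12.5 nmi): east 12.5 sin 165° = 3.24, north 12.5 cos 165° = -12.07
Net displacement: -34.92 east, 10.19 north. Direction back to start is (34.92, -10.19): bearing = atan2(34.92, -10.19) mod 360° = 106.27° ≈ 106°.

106°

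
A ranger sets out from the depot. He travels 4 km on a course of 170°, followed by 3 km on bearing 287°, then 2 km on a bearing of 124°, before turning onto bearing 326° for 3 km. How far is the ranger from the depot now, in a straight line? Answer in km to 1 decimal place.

2.8 km

Leg 1 (170°, 4 km): east 4 sin 170° = 0.69, north 4 cos 170° = -3.94
Leg 2 (287°, 3 km): east 3 sin 287° = -2.87, north 3 cos 287° = 0.88
Leg 3 (124°, 2 km): east 2 sin 124° = 1.66, north 2 cos 124° = -1.12
Leg 4 (326°, 3 km): east 3 sin 326° = -1.68, north 3 cos 326° = 2.49
Net: -2.19 east, -1.69 north. Distance = √((-2.19)² + (-1.69)²) = 2.771 km.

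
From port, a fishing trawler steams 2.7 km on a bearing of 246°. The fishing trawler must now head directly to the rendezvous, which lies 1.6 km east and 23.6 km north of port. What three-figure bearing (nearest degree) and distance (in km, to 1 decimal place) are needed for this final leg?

Leg 1 (246°, 2.7 km): east 2.7 sin 246° = -2.47, north 2.7 cos 246° = -1.10
Current position: (-2.47, -1.10). Target: (1.6, 23.6). Remaining: Δeast = 4.07, Δnorth = 24.70.
Bearing = atan2(4.07, 24.70) mod 360° = 9.35°; distance = √((4.07)² + (24.70)²) = 25.031 km.

009°, 25.0 km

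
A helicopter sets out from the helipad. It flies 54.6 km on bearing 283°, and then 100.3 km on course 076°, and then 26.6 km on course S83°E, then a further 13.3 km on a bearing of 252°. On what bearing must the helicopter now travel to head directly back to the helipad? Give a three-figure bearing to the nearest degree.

243°

Leg 1 (283°, 54.6 km): east 54.6 sin 283° = -53.20, north 54.6 cos 283° = 12.28
Leg 2 (076°, 100.3 km): east 100.3 sin 76° = 97.32, north 100.3 cos 76° = 24.26
Leg 3 (S83°E, 26.6 km): east 26.6 sin 97° = 26.40, north 26.6 cos 97° = -3.24
Leg 4 (252°, 13.3 km): east 13.3 sin 252° = -12.65, north 13.3 cos 252° = -4.11
Net displacement: 57.87 east, 29.20 north. Direction back to start is (-57.87, -29.20): bearing = atan2(-57.87, -29.20) mod 360° = 243.23° ≈ 243°.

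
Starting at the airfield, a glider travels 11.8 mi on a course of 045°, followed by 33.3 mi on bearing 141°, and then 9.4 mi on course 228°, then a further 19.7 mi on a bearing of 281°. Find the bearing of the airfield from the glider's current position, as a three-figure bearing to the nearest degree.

Leg 1 (045°, 11.8 mi): east 11.8 sin 45° = 8.34, north 11.8 cos 45° = 8.34
Leg 2 (141°, 33.3 mi): east 33.3 sin 141° = 20.96, north 33.3 cos 141° = -25.88
Leg 3 (228°, 9.4 mi): east 9.4 sin 228° = -6.99, north 9.4 cos 228° = -6.29
Leg 4 (281°, 19.7 mi): east 19.7 sin 281° = -19.34, north 19.7 cos 281° = 3.76
Net displacement: 2.98 east, -20.07 north. Direction back to start is (-2.98, 20.07): bearing = atan2(-2.98, 20.07) mod 360° = 351.56° ≈ 352°.

352°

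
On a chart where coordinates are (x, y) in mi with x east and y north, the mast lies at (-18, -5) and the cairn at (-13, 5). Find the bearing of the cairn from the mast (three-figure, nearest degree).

027°

Δeast = -13 − -18 = 5.00; Δnorth = 5 − -5 = 10.00.
Bearing = atan2(Δeast, Δnorth) mod 360° = 26.57° ≈ 027°.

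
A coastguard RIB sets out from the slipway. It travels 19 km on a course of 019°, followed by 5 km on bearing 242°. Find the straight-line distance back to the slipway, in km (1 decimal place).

Leg 1 (019°, 19 km): east 19 sin 19° = 6.19, north 19 cos 19° = 17.96
Leg 2 (242°, 5 km): east 5 sin 242° = -4.41, north 5 cos 242° = -2.35
Net: 1.77 east, 15.62 north. Distance = √((1.77)² + (15.62)²) = 15.718 km.

15.7 km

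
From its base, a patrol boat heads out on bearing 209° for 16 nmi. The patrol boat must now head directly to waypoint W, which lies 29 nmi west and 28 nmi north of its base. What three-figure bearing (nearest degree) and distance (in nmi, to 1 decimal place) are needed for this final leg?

333°, 47.1 nmi

Leg 1 (209°, 16 nmi): east 16 sin 209° = -7.76, north 16 cos 209° = -13.99
Current position: (-7.76, -13.99). Target: (-29, 28). Remaining: Δeast = -21.24, Δnorth = 41.99.
Bearing = atan2(-21.24, 41.99) mod 360° = 333.17°; distance = √((-21.24)² + (41.99)²) = 47.061 nmi.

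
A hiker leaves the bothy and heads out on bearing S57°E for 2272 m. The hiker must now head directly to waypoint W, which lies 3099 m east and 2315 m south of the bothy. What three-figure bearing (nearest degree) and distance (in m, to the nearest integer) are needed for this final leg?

132°, 1608 m

Leg 1 (S57°E, 2272 m): east 2272 sin 123° = 1905.46, north 2272 cos 123° = -1237.42
Current position: (1905.46, -1237.42). Target: (3099, -2315). Remaining: Δeast = 1193.54, Δnorth = -1077.58.
Bearing = atan2(1193.54, -1077.58) mod 360° = 132.08°; distance = √((1193.54)² + (-1077.58)²) = 1608.017 m.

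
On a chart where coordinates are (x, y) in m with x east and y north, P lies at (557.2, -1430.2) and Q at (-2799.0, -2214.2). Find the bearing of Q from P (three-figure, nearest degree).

Δeast = -2799.0 − 557.2 = -3356.20; Δnorth = -2214.2 − -1430.2 = -784.00.
Bearing = atan2(Δeast, Δnorth) mod 360° = 256.85° ≈ 257°.

257°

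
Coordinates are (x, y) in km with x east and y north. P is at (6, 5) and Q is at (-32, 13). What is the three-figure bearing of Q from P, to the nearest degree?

Δeast = -32 − 6 = -38.00; Δnorth = 13 − 5 = 8.00.
Bearing = atan2(Δeast, Δnorth) mod 360° = 281.89° ≈ 282°.

282°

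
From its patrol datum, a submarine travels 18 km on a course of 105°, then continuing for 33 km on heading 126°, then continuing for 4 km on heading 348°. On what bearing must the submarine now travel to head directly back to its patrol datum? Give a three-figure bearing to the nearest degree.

295°

Leg 1 (105°, 18 km): east 18 sin 105° = 17.39, north 18 cos 105° = -4.66
Leg 2 (126°, 33 km): east 33 sin 126° = 26.70, north 33 cos 126° = -19.40
Leg 3 (348°, 4 km): east 4 sin 348° = -0.83, north 4 cos 348° = 3.91
Net displacement: 43.25 east, -20.14 north. Direction back to start is (-43.25, 20.14): bearing = atan2(-43.25, 20.14) mod 360° = 294.97° ≈ 295°.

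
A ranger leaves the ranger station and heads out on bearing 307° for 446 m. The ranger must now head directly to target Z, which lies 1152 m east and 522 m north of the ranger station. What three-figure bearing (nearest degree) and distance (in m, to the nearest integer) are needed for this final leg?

080°, 1529 m

Leg 1 (307°, 446 m): east 446 sin 307° = -356.19, north 446 cos 307° = 268.41
Current position: (-356.19, 268.41). Target: (1152, 522). Remaining: Δeast = 1508.19, Δnorth = 253.59.
Bearing = atan2(1508.19, 253.59) mod 360° = 80.46°; distance = √((1508.19)² + (253.59)²) = 1529.362 m.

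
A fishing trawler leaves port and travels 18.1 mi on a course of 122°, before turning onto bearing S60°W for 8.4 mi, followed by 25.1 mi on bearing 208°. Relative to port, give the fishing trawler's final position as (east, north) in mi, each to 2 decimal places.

(-3.71, -35.95)

Leg 1 (122°, 18.1 mi): east 18.1 sin 122° = 15.35, north 18.1 cos 122° = -9.59
Leg 2 (S60°W, 8.4 mi): east 8.4 sin 240° = -7.27, north 8.4 cos 240° = -4.20
Leg 3 (208°, 25.1 mi): east 25.1 sin 208° = -11.78, north 25.1 cos 208° = -22.16
Summing: -3.71 mi east, -35.95 mi north → (-3.71, -35.95).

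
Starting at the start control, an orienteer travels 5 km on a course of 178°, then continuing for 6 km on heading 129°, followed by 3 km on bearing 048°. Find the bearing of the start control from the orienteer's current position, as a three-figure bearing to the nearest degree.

Leg 1 (178°, 5 km): east 5 sin 178° = 0.17, north 5 cos 178° = -5.00
Leg 2 (129°, 6 km): east 6 sin 129° = 4.66, north 6 cos 129° = -3.78
Leg 3 (048°, 3 km): east 3 sin 48° = 2.23, north 3 cos 48° = 2.01
Net displacement: 7.07 east, -6.77 north. Direction back to start is (-7.07, 6.77): bearing = atan2(-7.07, 6.77) mod 360° = 313.75° ≈ 314°.

314°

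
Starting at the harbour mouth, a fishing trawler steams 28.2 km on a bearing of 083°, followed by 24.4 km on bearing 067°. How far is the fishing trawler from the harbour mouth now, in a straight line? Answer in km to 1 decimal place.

52.1 km

Leg 1 (083°, 28.2 km): east 28.2 sin 83° = 27.99, north 28.2 cos 83° = 3.44
Leg 2 (067°, 24.4 km): east 24.4 sin 67° = 22.46, north 24.4 cos 67° = 9.53
Net: 50.45 east, 12.97 north. Distance = √((50.45)² + (12.97)²) = 52.091 km.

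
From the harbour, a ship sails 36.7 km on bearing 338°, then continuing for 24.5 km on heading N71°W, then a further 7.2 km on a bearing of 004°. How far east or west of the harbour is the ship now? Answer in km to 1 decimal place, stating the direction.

36.4 km west

Leg 1 (338°, 36.7 km): east 36.7 sin 338° = -13.75, north 36.7 cos 338° = 34.03
Leg 2 (N71°W, 24.5 km): east 24.5 sin 289° = -23.17, north 24.5 cos 289° = 7.98
Leg 3 (004°, 7.2 km): east 7.2 sin 4° = 0.50, north 7.2 cos 4° = 7.18
Net east component: -36.41 km.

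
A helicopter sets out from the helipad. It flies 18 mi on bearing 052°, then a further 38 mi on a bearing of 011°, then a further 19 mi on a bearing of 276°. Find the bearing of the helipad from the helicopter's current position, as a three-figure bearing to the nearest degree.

183°

Leg 1 (052°, 18 mi): east 18 sin 52° = 14.18, north 18 cos 52° = 11.08
Leg 2 (011°, 38 mi): east 38 sin 11° = 7.25, north 38 cos 11° = 37.30
Leg 3 (276°, 19 mi): east 19 sin 276° = -18.90, north 19 cos 276° = 1.99
Net displacement: 2.54 east, 50.37 north. Direction back to start is (-2.54, -50.37): bearing = atan2(-2.54, -50.37) mod 360° = 182.89° ≈ 183°.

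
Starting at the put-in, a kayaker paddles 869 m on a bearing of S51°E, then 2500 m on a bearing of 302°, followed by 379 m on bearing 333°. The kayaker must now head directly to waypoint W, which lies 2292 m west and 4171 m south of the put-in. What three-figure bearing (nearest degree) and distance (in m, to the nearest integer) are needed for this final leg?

187°, 5330 m

Leg 1 (S51°E, 869 m): east 869 sin 129° = 675.34, north 869 cos 129° = -546.88
Leg 2 (302°, 2500 m): east 2500 sin 302° = -2120.12, north 2500 cos 302° = 1324.80
Leg 3 (333°, 379 m): east 379 sin 333° = -172.06, north 379 cos 333° = 337.69
Current position: (-1616.84, 1115.61). Target: (-2292, -4171). Remaining: Δeast = -675.16, Δnorth = -5286.61.
Bearing = atan2(-675.16, -5286.61) mod 360° = 187.28°; distance = √((-675.16)² + (-5286.61)²) = 5329.548 m.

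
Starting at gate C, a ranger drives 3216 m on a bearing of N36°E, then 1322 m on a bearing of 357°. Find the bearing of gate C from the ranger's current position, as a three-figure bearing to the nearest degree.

Leg 1 (N36°E, 3216 m): east 3216 sin 36° = 1890.32, north 3216 cos 36° = 2601.80
Leg 2 (357°, 1322 m): east 1322 sin 357° = -69.19, north 1322 cos 357° = 1320.19
Net displacement: 1821.13 east, 3921.99 north. Direction back to start is (-1821.13, -3921.99): bearing = atan2(-1821.13, -3921.99) mod 360° = 204.91° ≈ 205°.

205°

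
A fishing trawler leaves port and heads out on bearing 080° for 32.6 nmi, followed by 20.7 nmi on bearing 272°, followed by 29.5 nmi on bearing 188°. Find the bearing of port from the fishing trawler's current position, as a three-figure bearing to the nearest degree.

342°

Leg 1 (080°, 32.6 nmi): east 32.6 sin 80° = 32.10, north 32.6 cos 80° = 5.66
Leg 2 (272°, 20.7 nmi): east 20.7 sin 272° = -20.69, north 20.7 cos 272° = 0.72
Leg 3 (188°, 29.5 nmi): east 29.5 sin 188° = -4.11, north 29.5 cos 188° = -29.21
Net displacement: 7.31 east, -22.83 north. Direction back to start is (-7.31, 22.83): bearing = atan2(-7.31, 22.83) mod 360° = 342.24° ≈ 342°.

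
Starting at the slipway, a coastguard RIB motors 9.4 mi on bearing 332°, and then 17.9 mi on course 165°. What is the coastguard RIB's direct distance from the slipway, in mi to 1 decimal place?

9.0 mi

Leg 1 (332°, 9.4 mi): east 9.4 sin 332° = -4.41, north 9.4 cos 332° = 8.30
Leg 2 (165°, 17.9 mi): east 17.9 sin 165° = 4.63, north 17.9 cos 165° = -17.29
Net: 0.22 east, -8.99 north. Distance = √((0.22)² + (-8.99)²) = 8.993 mi.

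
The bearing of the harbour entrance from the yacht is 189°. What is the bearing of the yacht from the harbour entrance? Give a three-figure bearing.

Back-bearing = 189° − 180° = 009°.

009°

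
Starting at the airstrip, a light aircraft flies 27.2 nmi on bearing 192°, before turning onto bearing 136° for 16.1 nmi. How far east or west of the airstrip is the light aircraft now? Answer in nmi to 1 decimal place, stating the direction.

5.5 nmi east

Leg 1 (192°, 27.2 nmi): east 27.2 sin 192° = -5.66, north 27.2 cos 192° = -26.61
Leg 2 (136°, 16.1 nmi): east 16.1 sin 136° = 11.18, north 16.1 cos 136° = -11.58
Net east component: 5.53 nmi.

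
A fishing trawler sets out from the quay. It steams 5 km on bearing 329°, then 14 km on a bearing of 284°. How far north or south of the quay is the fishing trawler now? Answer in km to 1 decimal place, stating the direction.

7.7 km north

Leg 1 (329°, 5 km): east 5 sin 329° = -2.58, north 5 cos 329° = 4.29
Leg 2 (284°, 14 km): east 14 sin 284° = -13.58, north 14 cos 284° = 3.39
Net north component: 7.67 km.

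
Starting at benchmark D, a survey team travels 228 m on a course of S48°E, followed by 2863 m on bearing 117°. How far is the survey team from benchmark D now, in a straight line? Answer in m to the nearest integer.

3084 m

Leg 1 (S48°E, 228 m): east 228 sin 132° = 169.44, north 228 cos 132° = -152.56
Leg 2 (117°, 2863 m): east 2863 sin 117° = 2550.95, north 2863 cos 117° = -1299.77
Net: 2720.39 east, -1452.34 north. Distance = √((2720.39)² + (-1452.34)²) = 3083.796 m.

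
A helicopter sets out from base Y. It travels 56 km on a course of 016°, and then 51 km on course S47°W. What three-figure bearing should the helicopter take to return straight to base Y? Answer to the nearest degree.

131°

Leg 1 (016°, 56 km): east 56 sin 16° = 15.44, north 56 cos 16° = 53.83
Leg 2 (S47°W, 51 km): east 51 sin 227° = -37.30, north 51 cos 227° = -34.78
Net displacement: -21.86 east, 19.05 north. Direction back to start is (21.86, -19.05): bearing = atan2(21.86, -19.05) mod 360° = 131.06° ≈ 131°.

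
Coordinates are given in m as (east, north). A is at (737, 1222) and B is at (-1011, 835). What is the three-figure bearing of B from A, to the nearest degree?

Δeast = -1011 − 737 = -1748.00; Δnorth = 835 − 1222 = -387.00.
Bearing = atan2(Δeast, Δnorth) mod 360° = 257.52° ≈ 258°.

258°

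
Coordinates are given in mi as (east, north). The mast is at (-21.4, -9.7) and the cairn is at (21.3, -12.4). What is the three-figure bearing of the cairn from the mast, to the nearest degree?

094°

Δeast = 21.3 − -21.4 = 42.70; Δnorth = -12.4 − -9.7 = -2.70.
Bearing = atan2(Δeast, Δnorth) mod 360° = 93.62° ≈ 094°.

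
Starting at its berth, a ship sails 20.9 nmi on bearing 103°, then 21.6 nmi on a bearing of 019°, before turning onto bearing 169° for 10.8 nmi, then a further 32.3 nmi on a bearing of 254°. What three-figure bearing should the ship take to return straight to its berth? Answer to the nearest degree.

Leg 1 (103°, 20.9 nmi): east 20.9 sin 103° = 20.36, north 20.9 cos 103° = -4.70
Leg 2 (019°, 21.6 nmi): east 21.6 sin 19° = 7.03, north 21.6 cos 19° = 20.42
Leg 3 (169°, 10.8 nmi): east 10.8 sin 169° = 2.06, north 10.8 cos 169° = -10.60
Leg 4 (254°, 32.3 nmi): east 32.3 sin 254° = -31.05, north 32.3 cos 254° = -8.90
Net displacement: -1.59 east, -3.78 north. Direction back to start is (1.59, 3.78): bearing = atan2(1.59, 3.78) mod 360° = 22.82° ≈ 023°.

023°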